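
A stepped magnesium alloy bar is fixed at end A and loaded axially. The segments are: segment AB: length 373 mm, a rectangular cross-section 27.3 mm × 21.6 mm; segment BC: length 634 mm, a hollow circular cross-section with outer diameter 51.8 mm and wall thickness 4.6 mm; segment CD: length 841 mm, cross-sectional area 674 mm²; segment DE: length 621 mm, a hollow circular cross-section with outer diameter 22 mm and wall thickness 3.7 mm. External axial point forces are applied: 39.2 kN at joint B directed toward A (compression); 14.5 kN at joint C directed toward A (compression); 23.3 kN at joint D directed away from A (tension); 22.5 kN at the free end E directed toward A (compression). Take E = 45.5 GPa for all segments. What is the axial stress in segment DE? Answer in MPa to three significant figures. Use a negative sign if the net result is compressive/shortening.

-106 MPa

Internal axial forces (sectioning from the free end, tension +): N_DE = -22.5 kN, N_CD = 0.8 kN, N_BC = -13.7 kN, N_AB = -52.9 kN.
A_DE = 212.7 mm².
σ_DE = N_DE/A_DE = -22500/212.7 = -105.8 MPa.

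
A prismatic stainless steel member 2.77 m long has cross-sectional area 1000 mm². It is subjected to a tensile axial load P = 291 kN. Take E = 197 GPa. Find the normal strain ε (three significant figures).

0.00148

σ = N/A = 291 MPa; ε = σ/E = 291/197000 = 1.477e-03.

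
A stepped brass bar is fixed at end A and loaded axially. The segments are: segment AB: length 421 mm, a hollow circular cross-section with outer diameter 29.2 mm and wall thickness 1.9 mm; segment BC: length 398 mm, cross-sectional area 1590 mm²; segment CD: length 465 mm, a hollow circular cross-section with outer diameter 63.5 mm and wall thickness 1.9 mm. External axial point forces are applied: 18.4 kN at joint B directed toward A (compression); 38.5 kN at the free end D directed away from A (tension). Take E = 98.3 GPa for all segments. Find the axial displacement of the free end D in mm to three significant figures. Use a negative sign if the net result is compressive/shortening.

1.12 mm

Internal axial forces (sectioning from the free end, tension +): N_CD = 38.5 kN, N_BC = 38.5 kN, N_AB = 20.1 kN.
A_AB = 163 mm².
A_CD = 367.7 mm².
δ_AB = 20100·421/(163·98300) = 0.5283 mm
δ_BC = 38500·398/(1590·98300) = 0.09804 mm
δ_CD = 38500·465/(367.7·98300) = 0.4953 mm
δ = Σδ_i = 1.122 mm.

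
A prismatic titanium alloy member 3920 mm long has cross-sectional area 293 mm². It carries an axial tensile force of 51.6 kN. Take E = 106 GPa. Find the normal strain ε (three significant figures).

0.00166

σ = N/A = 176.1 MPa; ε = σ/E = 176.1/106000 = 1.661e-03.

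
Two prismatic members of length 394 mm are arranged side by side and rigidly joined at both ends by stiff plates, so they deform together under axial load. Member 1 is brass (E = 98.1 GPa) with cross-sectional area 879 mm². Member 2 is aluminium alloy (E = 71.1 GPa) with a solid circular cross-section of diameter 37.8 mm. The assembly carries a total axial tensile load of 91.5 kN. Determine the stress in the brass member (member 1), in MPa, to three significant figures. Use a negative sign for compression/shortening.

A_2 = 1122 mm².
Equal strain + equilibrium ⇒ each member carries load in proportion to AE: A₁E₁ = 86230000 N, A₂E₂ = 79790000 N, ΣAE = 166000000 N.
σ₁ = P·E₁/ΣAE = 91500·98100/166000000 = 54.07 MPa.

54.1 MPa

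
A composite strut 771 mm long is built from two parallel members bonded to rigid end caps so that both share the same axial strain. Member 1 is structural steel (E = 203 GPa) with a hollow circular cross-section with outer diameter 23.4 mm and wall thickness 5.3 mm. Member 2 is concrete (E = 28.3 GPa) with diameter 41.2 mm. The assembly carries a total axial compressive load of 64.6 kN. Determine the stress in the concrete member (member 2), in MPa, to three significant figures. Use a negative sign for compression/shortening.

-18.5 MPa

A_1 = 301.4 mm².
A_2 = 1333 mm².
Equal strain + equilibrium ⇒ each member carries load in proportion to AE: A₁E₁ = 61180000 N, A₂E₂ = 37730000 N, ΣAE = 98910000 N.
σ₂ = P·E₂/ΣAE = -64600·28300/98910000 = -18.48 MPa.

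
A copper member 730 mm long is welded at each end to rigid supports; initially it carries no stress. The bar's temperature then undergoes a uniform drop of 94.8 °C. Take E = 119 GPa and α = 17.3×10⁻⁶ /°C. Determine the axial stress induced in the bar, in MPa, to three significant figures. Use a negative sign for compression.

195 MPa

Free thermal expansion αLΔT = 17.3e-6 · 730 · -94.8 = -1.197 mm.
The walls impose strain ε = −(-1.197)/730 = 1.6400e-03; σ = Eε = 119000 · 1.6400e-03 = 195.2 MPa.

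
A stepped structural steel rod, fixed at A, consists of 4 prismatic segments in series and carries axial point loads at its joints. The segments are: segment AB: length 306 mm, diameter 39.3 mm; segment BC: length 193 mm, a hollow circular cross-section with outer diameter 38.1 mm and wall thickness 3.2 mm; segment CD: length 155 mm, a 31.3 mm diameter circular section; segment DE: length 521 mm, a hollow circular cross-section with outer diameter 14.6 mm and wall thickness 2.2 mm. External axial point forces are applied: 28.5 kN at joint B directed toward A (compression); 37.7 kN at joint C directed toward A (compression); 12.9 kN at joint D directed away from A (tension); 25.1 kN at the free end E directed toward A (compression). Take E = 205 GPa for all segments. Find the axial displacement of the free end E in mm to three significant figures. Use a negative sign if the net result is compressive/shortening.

Internal axial forces (sectioning from the free end, tension +): N_DE = -25.1 kN, N_CD = -12.2 kN, N_BC = -49.9 kN, N_AB = -78.4 kN.
A_AB = 1213 mm².
A_BC = 350.9 mm².
A_CD = 769.4 mm².
A_DE = 85.7 mm².
δ_AB = -78400·306/(1213·205000) = -0.09647 mm
δ_BC = -49900·193/(350.9·205000) = -0.1339 mm
δ_CD = -12200·155/(769.4·205000) = -0.01199 mm
δ_DE = -25100·521/(85.7·205000) = -0.7443 mm
δ = Σδ_i = -0.9867 mm.

-0.987 mm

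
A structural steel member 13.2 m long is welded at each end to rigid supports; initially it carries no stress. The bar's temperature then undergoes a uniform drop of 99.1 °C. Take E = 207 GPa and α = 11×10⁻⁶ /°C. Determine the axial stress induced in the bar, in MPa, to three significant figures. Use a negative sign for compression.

226 MPa

Free thermal expansion αLΔT = 11e-6 · 13200 · -99.1 = -14.39 mm.
The walls impose strain ε = −(-14.39)/13200 = 1.0901e-03; σ = Eε = 207000 · 1.0901e-03 = 225.7 MPa.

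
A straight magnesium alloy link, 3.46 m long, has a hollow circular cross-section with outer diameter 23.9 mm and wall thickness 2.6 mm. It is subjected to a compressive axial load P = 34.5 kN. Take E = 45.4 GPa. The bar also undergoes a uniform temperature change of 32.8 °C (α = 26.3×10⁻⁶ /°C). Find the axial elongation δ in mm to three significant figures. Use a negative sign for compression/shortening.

A = 174 mm².
δ_mech = NL/(AE) = -34500·3460/(174·45400) = -15.11 mm.
δ_thermal = αLΔT = 26.3e-6·3460·32.8 = 2.985 mm.
δ = δ_mech + δ_thermal = -12.13 mm.

-12.1 mm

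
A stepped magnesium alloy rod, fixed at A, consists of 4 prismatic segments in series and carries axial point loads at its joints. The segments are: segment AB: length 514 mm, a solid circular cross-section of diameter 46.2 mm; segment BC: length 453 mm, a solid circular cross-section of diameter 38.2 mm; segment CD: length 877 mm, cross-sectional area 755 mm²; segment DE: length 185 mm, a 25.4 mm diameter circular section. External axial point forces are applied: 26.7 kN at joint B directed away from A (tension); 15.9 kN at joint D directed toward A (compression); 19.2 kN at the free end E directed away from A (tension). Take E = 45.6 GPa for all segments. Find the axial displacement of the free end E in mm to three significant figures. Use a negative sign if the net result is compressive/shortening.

Internal axial forces (sectioning from the free end, tension +): N_DE = 19.2 kN, N_CD = 3.3 kN, N_BC = 3.3 kN, N_AB = 30 kN.
A_AB = 1676 mm².
A_BC = 1146 mm².
A_DE = 506.7 mm².
δ_AB = 30000·514/(1676·45600) = 0.2017 mm
δ_BC = 3300·453/(1146·45600) = 0.0286 mm
δ_CD = 3300·877/(755·45600) = 0.08406 mm
δ_DE = 19200·185/(506.7·45600) = 0.1537 mm
δ = Σδ_i = 0.4681 mm.

0.468 mm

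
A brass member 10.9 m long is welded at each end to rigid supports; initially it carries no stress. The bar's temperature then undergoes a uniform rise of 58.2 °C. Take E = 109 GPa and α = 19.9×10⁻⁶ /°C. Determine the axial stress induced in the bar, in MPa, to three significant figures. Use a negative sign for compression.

-126 MPa

Free thermal expansion αLΔT = 19.9e-6 · 10900 · 58.2 = 12.62 mm.
The walls impose strain ε = −(12.62)/10900 = -1.1582e-03; σ = Eε = 109000 · -1.1582e-03 = -126.2 MPa.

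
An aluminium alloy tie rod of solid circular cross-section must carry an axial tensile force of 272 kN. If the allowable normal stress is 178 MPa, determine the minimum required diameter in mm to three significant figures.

Required area A ≥ P/σ_allow = 272000/178 = 1528 mm².
For a solid circular section, d ≥ √(4A/π) = 44.11 mm.

44.1 mm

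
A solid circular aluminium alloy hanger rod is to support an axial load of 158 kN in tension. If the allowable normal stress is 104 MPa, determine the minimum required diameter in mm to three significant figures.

Required area A ≥ P/σ_allow = 158000/104 = 1519 mm².
For a solid circular section, d ≥ √(4A/π) = 43.98 mm.

44.0 mm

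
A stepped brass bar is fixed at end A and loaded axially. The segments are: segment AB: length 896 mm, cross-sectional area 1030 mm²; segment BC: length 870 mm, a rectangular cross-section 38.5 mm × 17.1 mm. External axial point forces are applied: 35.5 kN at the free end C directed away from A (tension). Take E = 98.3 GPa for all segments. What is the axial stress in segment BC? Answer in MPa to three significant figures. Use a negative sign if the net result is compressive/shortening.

Internal axial forces (sectioning from the free end, tension +): N_BC = 35.5 kN, N_AB = 35.5 kN.
A_BC = 658.4 mm².
σ_BC = N_BC/A_BC = 35500/658.4 = 53.92 MPa.

53.9 MPa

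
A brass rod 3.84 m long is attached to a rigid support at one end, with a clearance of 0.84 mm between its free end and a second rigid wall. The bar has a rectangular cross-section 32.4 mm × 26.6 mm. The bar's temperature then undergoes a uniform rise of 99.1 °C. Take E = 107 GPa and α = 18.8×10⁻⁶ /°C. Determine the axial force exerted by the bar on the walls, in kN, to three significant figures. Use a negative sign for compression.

-152 kN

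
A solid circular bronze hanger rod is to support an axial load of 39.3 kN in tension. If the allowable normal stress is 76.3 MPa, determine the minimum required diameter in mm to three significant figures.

25.6 mm

Required area A ≥ P/σ_allow = 39300/76.3 = 515.1 mm².
For a solid circular section, d ≥ √(4A/π) = 25.61 mm.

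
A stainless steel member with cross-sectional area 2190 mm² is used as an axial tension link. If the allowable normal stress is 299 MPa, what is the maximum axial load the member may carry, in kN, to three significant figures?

P_max = σ_allow · A = 299 · 2190 = 654800 N = 654.8 kN.

655 kN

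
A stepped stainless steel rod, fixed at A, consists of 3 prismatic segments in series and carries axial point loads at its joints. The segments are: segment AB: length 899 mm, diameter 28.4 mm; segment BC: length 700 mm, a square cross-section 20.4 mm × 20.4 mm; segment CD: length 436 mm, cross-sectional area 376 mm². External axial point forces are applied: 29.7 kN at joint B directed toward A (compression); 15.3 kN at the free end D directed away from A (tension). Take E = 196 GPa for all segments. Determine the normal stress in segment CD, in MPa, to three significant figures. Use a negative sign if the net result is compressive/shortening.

40.7 MPa

Internal axial forces (sectioning from the free end, tension +): N_CD = 15.3 kN, N_BC = 15.3 kN, N_AB = -14.4 kN.
σ_CD = N_CD/A_CD = 15300/376 = 40.69 MPa.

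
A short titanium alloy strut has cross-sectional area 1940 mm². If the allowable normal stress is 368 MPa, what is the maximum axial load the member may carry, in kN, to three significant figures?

P_max = σ_allow · A = 368 · 1940 = 713900 N = 713.9 kN.

714 kN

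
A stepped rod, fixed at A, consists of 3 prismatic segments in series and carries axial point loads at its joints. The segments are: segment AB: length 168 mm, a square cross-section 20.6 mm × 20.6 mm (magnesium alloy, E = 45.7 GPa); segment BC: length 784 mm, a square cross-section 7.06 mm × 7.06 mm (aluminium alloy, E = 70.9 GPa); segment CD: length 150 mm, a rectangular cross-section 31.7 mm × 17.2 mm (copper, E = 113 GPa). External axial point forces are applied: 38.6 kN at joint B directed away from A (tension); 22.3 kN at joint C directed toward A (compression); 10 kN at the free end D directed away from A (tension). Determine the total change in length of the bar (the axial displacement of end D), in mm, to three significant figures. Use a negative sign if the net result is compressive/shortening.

-2.48 mm

Internal axial forces (sectioning from the free end, tension +): N_CD = 10 kN, N_BC = -12.3 kN, N_AB = 26.3 kN.
A_AB = 424.4 mm².
A_BC = 49.84 mm².
A_CD = 545.2 mm².
δ_AB = 26300·168/(424.4·45700) = 0.2278 mm
δ_BC = -12300·784/(49.84·70900) = -2.729 mm
δ_CD = 10000·150/(545.2·113000) = 0.02435 mm
δ = Σδ_i = -2.477 mm.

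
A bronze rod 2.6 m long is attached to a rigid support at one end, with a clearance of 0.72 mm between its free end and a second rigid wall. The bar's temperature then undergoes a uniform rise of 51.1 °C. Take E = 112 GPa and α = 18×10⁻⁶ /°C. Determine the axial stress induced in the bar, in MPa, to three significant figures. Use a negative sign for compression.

-72.0 MPa

Free thermal expansion αLΔT = 18e-6 · 2600 · 51.1 = 2.391 mm.
The walls engage after the gap closes; constrained expansion = 2.391 − 0.72 = 1.671 mm.
The walls impose strain ε = −(1.671)/2600 = -6.4288e-04; σ = Eε = 112000 · -6.4288e-04 = -72 MPa.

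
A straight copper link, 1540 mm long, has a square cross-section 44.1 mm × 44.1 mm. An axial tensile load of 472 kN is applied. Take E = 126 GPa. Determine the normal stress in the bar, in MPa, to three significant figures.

A = 1945 mm².
σ = N/A = 472000/1945 = 242.7 MPa.

243 MPa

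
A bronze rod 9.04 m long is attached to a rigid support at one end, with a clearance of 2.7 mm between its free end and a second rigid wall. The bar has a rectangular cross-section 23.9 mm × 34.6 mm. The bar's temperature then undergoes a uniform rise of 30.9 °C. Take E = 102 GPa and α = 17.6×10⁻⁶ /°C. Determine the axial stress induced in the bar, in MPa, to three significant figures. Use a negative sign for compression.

-25.0 MPa

Free thermal expansion αLΔT = 17.6e-6 · 9040 · 30.9 = 4.916 mm.
The walls engage after the gap closes; constrained expansion = 4.916 − 2.7 = 2.216 mm.
The walls impose strain ε = −(2.216)/9040 = -2.4517e-04; σ = Eε = 102000 · -2.4517e-04 = -25.01 MPa.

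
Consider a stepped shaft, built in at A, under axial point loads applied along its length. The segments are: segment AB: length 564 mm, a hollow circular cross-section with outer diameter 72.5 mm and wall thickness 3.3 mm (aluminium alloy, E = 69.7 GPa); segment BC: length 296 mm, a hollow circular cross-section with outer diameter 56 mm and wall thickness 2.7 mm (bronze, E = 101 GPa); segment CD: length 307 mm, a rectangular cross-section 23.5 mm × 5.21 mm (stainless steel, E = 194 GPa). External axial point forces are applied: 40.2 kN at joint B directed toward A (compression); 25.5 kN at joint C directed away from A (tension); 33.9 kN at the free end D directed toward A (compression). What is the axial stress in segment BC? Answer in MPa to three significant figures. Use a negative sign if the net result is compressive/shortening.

-18.6 MPa

Internal axial forces (sectioning from the free end, tension +): N_CD = -33.9 kN, N_BC = -8.4 kN, N_AB = -48.6 kN.
A_BC = 452.1 mm².
σ_BC = N_BC/A_BC = -8400/452.1 = -18.58 MPa.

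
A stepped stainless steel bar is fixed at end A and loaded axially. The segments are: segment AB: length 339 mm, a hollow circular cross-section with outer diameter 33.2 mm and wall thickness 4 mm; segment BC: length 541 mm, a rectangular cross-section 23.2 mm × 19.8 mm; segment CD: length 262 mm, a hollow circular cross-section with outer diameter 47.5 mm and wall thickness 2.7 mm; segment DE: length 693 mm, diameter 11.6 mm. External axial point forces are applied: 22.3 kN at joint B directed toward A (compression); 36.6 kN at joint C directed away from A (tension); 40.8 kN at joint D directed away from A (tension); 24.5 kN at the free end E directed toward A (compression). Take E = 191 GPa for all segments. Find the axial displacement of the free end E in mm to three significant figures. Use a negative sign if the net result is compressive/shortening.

Internal axial forces (sectioning from the free end, tension +): N_DE = -24.5 kN, N_CD = 16.3 kN, N_BC = 52.9 kN, N_AB = 30.6 kN.
A_AB = 366.9 mm².
A_BC = 459.4 mm².
A_CD = 380 mm².
A_DE = 105.7 mm².
δ_AB = 30600·339/(366.9·191000) = 0.148 mm
δ_BC = 52900·541/(459.4·191000) = 0.3262 mm
δ_CD = 16300·262/(380·191000) = 0.05884 mm
δ_DE = -24500·693/(105.7·191000) = -0.8411 mm
δ = Σδ_i = -0.3081 mm.

-0.308 mm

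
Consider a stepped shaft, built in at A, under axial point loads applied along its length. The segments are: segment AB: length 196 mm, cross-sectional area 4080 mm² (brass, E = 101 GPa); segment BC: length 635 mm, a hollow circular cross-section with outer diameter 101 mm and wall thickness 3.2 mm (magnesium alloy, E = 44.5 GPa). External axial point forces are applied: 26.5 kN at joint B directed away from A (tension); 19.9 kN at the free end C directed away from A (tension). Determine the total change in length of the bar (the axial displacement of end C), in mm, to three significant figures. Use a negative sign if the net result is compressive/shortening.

Internal axial forces (sectioning from the free end, tension +): N_BC = 19.9 kN, N_AB = 46.4 kN.
A_BC = 983.2 mm².
δ_AB = 46400·196/(4080·101000) = 0.02207 mm
δ_BC = 19900·635/(983.2·44500) = 0.2888 mm
δ = Σδ_i = 0.3109 mm.

0.311 mm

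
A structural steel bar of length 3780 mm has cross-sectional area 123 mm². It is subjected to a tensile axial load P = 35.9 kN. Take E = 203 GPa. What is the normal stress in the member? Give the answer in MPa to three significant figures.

σ = N/A = 35900/123 = 291.9 MPa.

292 MPa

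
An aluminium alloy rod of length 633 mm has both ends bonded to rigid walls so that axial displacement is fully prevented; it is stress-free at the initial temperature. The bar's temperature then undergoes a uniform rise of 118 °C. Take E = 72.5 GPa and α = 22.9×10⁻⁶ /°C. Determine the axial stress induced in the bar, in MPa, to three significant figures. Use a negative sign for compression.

-196 MPa

Free thermal expansion αLΔT = 22.9e-6 · 633 · 118 = 1.71 mm.
The walls impose strain ε = −(1.71)/633 = -2.7022e-03; σ = Eε = 72500 · -2.7022e-03 = -195.9 MPa.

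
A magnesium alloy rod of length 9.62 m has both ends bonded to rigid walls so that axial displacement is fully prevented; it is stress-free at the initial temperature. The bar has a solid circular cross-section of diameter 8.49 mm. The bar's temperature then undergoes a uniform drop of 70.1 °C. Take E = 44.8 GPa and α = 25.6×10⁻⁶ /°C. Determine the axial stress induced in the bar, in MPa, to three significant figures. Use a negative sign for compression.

80.4 MPa

Free thermal expansion αLΔT = 25.6e-6 · 9620 · -70.1 = -17.26 mm.
The walls impose strain ε = −(-17.26)/9620 = 1.7946e-03; σ = Eε = 44800 · 1.7946e-03 = 80.4 MPa.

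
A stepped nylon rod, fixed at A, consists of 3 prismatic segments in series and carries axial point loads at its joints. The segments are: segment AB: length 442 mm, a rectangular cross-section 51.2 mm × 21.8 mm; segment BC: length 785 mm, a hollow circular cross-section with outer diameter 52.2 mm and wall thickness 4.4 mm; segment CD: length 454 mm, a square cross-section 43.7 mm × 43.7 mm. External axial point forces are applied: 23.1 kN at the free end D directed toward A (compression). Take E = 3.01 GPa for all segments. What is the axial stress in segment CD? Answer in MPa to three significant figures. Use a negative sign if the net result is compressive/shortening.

Internal axial forces (sectioning from the free end, tension +): N_CD = -23.1 kN, N_BC = -23.1 kN, N_AB = -23.1 kN.
A_CD = 1910 mm².
σ_CD = N_CD/A_CD = -23100/1910 = -12.1 MPa.

-12.1 MPa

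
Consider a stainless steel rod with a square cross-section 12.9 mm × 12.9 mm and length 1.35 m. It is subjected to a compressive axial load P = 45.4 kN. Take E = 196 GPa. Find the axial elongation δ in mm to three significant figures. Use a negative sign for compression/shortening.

A = 166.4 mm².
δ_mech = NL/(AE) = -45400·1350/(166.4·196000) = -1.879 mm.

-1.88 mm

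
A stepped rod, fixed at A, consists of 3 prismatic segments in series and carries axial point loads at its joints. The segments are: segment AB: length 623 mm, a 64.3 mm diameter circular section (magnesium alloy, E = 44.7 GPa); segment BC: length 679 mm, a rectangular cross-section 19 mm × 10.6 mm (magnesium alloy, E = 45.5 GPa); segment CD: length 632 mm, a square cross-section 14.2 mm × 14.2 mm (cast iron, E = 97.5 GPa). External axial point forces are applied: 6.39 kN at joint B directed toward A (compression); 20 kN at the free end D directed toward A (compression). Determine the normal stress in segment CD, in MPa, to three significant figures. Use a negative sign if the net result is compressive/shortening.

-99.2 MPa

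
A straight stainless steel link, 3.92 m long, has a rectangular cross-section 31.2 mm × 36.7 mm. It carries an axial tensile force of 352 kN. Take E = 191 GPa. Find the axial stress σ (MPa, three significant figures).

A = 1145 mm².
σ = N/A = 352000/1145 = 307.4 MPa.

307 MPa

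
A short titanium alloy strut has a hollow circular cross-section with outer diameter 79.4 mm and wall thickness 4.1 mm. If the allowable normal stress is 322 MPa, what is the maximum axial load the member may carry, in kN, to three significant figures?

A = 969.9 mm².
P_max = σ_allow · A = 322 · 969.9 = 312300 N = 312.3 kN.

312 kN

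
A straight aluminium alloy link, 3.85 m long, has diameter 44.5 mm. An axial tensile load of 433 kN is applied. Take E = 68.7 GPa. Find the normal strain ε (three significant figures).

A = 1555 mm².
σ = N/A = 278.4 MPa; ε = σ/E = 278.4/68700 = 4.052e-03.

0.00405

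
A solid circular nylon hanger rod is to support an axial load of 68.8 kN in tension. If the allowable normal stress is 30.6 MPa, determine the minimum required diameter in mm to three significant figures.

Required area A ≥ P/σ_allow = 68800/30.6 = 2248 mm².
For a solid circular section, d ≥ √(4A/π) = 53.5 mm.

53.5 mm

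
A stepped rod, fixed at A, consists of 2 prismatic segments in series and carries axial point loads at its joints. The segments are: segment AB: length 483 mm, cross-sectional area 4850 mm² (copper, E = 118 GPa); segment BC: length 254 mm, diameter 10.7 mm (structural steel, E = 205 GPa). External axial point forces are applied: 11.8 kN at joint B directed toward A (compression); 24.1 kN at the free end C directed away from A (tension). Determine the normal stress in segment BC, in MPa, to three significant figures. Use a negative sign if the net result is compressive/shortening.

268 MPa

Internal axial forces (sectioning from the free end, tension +): N_BC = 24.1 kN, N_AB = 12.3 kN.
A_BC = 89.92 mm².
σ_BC = N_BC/A_BC = 24100/89.92 = 268 MPa.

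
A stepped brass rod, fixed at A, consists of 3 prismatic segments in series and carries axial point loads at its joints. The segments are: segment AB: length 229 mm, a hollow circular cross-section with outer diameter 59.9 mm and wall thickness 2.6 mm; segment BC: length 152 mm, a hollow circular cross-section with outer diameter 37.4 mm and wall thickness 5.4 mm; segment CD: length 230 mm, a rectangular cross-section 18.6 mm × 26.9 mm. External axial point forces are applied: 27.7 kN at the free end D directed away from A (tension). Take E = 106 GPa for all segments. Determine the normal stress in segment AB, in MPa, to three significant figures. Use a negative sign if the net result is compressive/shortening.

59.2 MPa

Internal axial forces (sectioning from the free end, tension +): N_CD = 27.7 kN, N_BC = 27.7 kN, N_AB = 27.7 kN.
A_AB = 468 mm².
σ_AB = N_AB/A_AB = 27700/468 = 59.18 MPa.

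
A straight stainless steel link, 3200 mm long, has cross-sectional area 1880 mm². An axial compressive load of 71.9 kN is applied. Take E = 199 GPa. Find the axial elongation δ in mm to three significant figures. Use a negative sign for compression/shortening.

-0.615 mm

δ_mech = NL/(AE) = -71900·3200/(1880·199000) = -0.615 mm.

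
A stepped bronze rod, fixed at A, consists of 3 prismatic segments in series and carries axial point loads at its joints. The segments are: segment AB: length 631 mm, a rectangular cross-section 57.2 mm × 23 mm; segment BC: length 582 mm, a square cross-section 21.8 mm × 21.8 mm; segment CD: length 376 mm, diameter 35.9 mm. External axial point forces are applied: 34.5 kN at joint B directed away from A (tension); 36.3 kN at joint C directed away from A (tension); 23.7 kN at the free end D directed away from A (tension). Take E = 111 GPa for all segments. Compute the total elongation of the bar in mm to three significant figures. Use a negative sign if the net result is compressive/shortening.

1.15 mm

Internal axial forces (sectioning from the free end, tension +): N_CD = 23.7 kN, N_BC = 60 kN, N_AB = 94.5 kN.
A_AB = 1316 mm².
A_BC = 475.2 mm².
A_CD = 1012 mm².
δ_AB = 94500·631/(1316·111000) = 0.4083 mm
δ_BC = 60000·582/(475.2·111000) = 0.662 mm
δ_CD = 23700·376/(1012·111000) = 0.07931 mm
δ = Σδ_i = 1.15 mm.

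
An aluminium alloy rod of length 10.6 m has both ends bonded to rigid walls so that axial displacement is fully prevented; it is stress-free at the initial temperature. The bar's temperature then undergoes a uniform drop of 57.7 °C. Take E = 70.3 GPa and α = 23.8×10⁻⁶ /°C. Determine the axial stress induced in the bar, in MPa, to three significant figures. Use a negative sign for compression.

Free thermal expansion αLΔT = 23.8e-6 · 10600 · -57.7 = -14.56 mm.
The walls impose strain ε = −(-14.56)/10600 = 1.3733e-03; σ = Eε = 70300 · 1.3733e-03 = 96.54 MPa.

96.5 MPa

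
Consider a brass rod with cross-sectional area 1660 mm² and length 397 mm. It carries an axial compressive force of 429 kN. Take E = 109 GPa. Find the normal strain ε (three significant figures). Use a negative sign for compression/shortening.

σ = N/A = -258.4 MPa; ε = σ/E = -258.4/109000 = -2.371e-03.

-0.00237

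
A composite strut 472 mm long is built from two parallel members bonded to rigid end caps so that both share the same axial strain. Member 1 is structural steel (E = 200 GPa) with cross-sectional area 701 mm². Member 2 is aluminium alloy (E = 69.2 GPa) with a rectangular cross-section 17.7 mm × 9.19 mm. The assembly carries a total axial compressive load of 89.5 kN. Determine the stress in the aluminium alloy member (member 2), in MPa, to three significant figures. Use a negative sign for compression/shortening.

A_2 = 162.7 mm².
Equal strain + equilibrium ⇒ each member carries load in proportion to AE: A₁E₁ = 140200000 N, A₂E₂ = 11260000 N, ΣAE = 151500000 N.
σ₂ = P·E₂/ΣAE = -89500·69200/151500000 = -40.89 MPa.

-40.9 MPa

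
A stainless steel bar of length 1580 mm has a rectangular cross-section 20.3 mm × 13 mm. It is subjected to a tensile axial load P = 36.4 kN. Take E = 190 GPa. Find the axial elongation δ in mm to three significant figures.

1.15 mm

A = 263.9 mm².
δ_mech = NL/(AE) = 36400·1580/(263.9·190000) = 1.147 mm.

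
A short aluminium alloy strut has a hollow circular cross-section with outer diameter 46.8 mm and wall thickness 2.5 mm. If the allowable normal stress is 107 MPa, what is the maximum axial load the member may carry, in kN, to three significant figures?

37.2 kN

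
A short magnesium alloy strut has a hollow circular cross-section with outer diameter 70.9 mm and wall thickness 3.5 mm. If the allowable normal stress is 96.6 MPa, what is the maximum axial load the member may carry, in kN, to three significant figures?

A = 741.1 mm².
P_max = σ_allow · A = 96.6 · 741.1 = 71590 N = 71.59 kN.

71.6 kN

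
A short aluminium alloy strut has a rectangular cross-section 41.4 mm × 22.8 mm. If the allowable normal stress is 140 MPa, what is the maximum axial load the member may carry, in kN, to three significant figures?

132 kN

A = 943.9 mm².
P_max = σ_allow · A = 140 · 943.9 = 132100 N = 132.1 kN.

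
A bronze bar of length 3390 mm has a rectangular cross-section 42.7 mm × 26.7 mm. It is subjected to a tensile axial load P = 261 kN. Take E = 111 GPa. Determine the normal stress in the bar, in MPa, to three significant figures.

A = 1140 mm².
σ = N/A = 261000/1140 = 228.9 MPa.

229 MPa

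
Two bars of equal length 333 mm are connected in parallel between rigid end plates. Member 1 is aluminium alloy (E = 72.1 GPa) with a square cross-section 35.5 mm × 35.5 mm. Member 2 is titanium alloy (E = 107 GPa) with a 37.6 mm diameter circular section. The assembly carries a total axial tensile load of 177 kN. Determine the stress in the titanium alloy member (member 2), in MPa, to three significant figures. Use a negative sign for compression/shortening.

A_1 = 1260 mm².
A_2 = 1110 mm².
Equal strain + equilibrium ⇒ each member carries load in proportion to AE: A₁E₁ = 90860000 N, A₂E₂ = 118800000 N, ΣAE = 209700000 N.
σ₂ = P·E₂/ΣAE = 177000·107000/209700000 = 90.33 MPa.

90.3 MPa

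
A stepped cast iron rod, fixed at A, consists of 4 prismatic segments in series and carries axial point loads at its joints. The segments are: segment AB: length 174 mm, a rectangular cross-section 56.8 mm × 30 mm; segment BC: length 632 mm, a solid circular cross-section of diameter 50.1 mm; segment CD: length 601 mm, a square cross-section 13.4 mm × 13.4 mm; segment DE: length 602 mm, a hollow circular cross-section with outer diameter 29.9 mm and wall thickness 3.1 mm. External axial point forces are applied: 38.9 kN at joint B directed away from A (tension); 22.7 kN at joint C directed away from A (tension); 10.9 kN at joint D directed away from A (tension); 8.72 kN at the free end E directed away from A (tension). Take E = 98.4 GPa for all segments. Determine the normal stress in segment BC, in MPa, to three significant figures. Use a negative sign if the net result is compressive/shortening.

Internal axial forces (sectioning from the free end, tension +): N_DE = 8.72 kN, N_CD = 19.62 kN, N_BC = 42.32 kN, N_AB = 81.22 kN.
A_BC = 1971 mm².
σ_BC = N_BC/A_BC = 42320/1971 = 21.47 MPa.

21.5 MPa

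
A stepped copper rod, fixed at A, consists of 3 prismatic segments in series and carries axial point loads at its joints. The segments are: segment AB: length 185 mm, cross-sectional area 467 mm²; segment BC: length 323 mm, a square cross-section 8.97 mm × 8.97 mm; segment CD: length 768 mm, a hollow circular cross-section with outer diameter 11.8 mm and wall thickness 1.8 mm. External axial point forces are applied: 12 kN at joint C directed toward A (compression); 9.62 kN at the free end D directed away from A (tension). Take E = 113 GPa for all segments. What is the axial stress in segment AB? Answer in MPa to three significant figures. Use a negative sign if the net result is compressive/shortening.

Internal axial forces (sectioning from the free end, tension +): N_CD = 9.62 kN, N_BC = -2.38 kN, N_AB = -2.38 kN.
σ_AB = N_AB/A_AB = -2380/467 = -5.096 MPa.

-5.10 MPa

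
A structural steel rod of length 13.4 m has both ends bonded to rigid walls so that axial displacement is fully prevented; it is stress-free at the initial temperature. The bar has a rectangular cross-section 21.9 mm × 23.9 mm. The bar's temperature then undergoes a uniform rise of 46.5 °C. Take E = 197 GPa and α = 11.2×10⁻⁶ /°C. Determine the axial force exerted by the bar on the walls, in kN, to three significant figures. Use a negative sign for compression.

-53.7 kN

Free thermal expansion αLΔT = 11.2e-6 · 13400 · 46.5 = 6.979 mm.
The walls impose strain ε = −(6.979)/13400 = -5.2080e-04; σ = Eε = 197000 · -5.2080e-04 = -102.6 MPa.
Wall reaction R = σ·A = -102.6·523.4 = -53700 N = -53.7 kN.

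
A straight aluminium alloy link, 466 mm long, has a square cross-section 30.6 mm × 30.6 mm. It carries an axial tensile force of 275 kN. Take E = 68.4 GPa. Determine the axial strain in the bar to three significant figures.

A = 936.4 mm².
σ = N/A = 293.7 MPa; ε = σ/E = 293.7/68400 = 4.294e-03.

0.00429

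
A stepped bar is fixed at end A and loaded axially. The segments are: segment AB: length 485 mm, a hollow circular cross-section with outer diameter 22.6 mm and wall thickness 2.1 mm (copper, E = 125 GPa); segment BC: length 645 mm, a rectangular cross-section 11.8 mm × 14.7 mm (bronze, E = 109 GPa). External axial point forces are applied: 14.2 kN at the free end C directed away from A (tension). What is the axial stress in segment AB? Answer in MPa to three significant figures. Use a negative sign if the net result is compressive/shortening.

105 MPa

Internal axial forces (sectioning from the free end, tension +): N_BC = 14.2 kN, N_AB = 14.2 kN.
A_AB = 135.2 mm².
σ_AB = N_AB/A_AB = 14200/135.2 = 105 MPa.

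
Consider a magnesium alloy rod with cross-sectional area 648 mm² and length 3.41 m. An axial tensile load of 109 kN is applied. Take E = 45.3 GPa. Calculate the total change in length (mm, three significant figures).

δ_mech = NL/(AE) = 109000·3410/(648·45300) = 12.66 mm.

12.7 mm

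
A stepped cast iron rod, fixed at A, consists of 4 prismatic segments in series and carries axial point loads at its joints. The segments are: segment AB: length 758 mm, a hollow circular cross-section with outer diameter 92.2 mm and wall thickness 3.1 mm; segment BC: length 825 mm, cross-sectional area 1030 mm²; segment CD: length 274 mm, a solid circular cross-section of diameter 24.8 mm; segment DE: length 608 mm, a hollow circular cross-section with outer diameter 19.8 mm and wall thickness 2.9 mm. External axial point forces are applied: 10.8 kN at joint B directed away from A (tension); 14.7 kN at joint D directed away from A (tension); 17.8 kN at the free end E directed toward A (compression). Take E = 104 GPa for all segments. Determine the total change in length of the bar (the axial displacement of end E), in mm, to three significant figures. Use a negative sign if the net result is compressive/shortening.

-0.652 mm

Internal axial forces (sectioning from the free end, tension +): N_DE = -17.8 kN, N_CD = -3.1 kN, N_BC = -3.1 kN, N_AB = 7.7 kN.
A_AB = 867.7 mm².
A_CD = 483.1 mm².
A_DE = 154 mm².
δ_AB = 7700·758/(867.7·104000) = 0.06468 mm
δ_BC = -3100·825/(1030·104000) = -0.02388 mm
δ_CD = -3100·274/(483.1·104000) = -0.01691 mm
δ_DE = -17800·608/(154·104000) = -0.6759 mm
δ = Σδ_i = -0.652 mm.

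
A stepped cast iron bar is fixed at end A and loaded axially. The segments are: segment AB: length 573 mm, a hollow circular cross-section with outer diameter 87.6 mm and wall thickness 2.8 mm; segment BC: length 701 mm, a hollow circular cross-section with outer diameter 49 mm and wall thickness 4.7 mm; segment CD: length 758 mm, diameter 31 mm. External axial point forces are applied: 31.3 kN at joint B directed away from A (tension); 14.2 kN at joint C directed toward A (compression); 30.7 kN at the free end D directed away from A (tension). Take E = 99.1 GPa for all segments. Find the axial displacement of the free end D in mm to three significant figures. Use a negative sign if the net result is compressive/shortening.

0.860 mm

Internal axial forces (sectioning from the free end, tension +): N_CD = 30.7 kN, N_BC = 16.5 kN, N_AB = 47.8 kN.
A_AB = 745.9 mm².
A_BC = 654.1 mm².
A_CD = 754.8 mm².
δ_AB = 47800·573/(745.9·99100) = 0.3705 mm
δ_BC = 16500·701/(654.1·99100) = 0.1784 mm
δ_CD = 30700·758/(754.8·99100) = 0.3111 mm
δ = Σδ_i = 0.8601 mm.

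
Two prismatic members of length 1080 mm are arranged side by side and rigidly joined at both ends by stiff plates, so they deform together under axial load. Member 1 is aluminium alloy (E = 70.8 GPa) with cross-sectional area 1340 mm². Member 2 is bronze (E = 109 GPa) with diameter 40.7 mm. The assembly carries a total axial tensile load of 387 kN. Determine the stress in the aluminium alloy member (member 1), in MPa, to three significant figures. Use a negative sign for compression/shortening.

A_2 = 1301 mm².
Equal strain + equilibrium ⇒ each member carries load in proportion to AE: A₁E₁ = 94870000 N, A₂E₂ = 141800000 N, ΣAE = 236700000 N.
σ₁ = P·E₁/ΣAE = 387000·70800/236700000 = 115.8 MPa.

116 MPa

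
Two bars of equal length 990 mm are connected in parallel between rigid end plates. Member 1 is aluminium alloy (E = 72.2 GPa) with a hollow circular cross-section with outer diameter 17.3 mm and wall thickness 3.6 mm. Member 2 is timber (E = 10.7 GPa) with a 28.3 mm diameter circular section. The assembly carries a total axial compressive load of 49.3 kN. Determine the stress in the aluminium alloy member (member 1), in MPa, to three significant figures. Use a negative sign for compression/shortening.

-199 MPa

A_1 = 154.9 mm².
A_2 = 629 mm².
Equal strain + equilibrium ⇒ each member carries load in proportion to AE: A₁E₁ = 11190000 N, A₂E₂ = 6730000 N, ΣAE = 17920000 N.
σ₁ = P·E₁/ΣAE = -49300·72200/17920000 = -198.7 MPa.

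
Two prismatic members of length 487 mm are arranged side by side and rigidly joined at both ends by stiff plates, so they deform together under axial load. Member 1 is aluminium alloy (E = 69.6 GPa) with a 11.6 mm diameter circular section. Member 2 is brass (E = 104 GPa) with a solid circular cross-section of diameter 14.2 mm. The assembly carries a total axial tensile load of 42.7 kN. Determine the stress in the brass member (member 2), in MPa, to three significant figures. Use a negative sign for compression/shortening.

A_1 = 105.7 mm².
A_2 = 158.4 mm².
Equal strain + equilibrium ⇒ each member carries load in proportion to AE: A₁E₁ = 7356000 N, A₂E₂ = 16470000 N, ΣAE = 23830000 N.
σ₂ = P·E₂/ΣAE = 42700·104000/23830000 = 186.4 MPa.

186 MPa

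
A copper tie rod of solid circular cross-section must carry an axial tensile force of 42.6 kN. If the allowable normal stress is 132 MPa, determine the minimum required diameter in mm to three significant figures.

20.3 mm

Required area A ≥ P/σ_allow = 42600/132 = 322.7 mm².
For a solid circular section, d ≥ √(4A/π) = 20.27 mm.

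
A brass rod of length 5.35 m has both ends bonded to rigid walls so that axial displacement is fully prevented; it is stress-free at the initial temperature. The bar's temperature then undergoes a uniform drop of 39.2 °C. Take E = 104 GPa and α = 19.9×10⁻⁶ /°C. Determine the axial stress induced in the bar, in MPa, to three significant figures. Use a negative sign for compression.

81.1 MPa

Free thermal expansion αLΔT = 19.9e-6 · 5350 · -39.2 = -4.173 mm.
The walls impose strain ε = −(-4.173)/5350 = 7.8008e-04; σ = Eε = 104000 · 7.8008e-04 = 81.13 MPa.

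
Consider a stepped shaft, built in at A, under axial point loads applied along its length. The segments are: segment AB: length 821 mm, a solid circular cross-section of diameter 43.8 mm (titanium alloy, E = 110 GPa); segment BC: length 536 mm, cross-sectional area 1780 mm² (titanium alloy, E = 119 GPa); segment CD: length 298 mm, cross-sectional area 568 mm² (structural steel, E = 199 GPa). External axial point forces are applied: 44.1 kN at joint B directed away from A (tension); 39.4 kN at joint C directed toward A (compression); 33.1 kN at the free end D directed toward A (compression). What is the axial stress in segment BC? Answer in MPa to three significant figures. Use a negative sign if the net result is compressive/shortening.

Internal axial forces (sectioning from the free end, tension +): N_CD = -33.1 kN, N_BC = -72.5 kN, N_AB = -28.4 kN.
σ_BC = N_BC/A_BC = -72500/1780 = -40.73 MPa.

-40.7 MPa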